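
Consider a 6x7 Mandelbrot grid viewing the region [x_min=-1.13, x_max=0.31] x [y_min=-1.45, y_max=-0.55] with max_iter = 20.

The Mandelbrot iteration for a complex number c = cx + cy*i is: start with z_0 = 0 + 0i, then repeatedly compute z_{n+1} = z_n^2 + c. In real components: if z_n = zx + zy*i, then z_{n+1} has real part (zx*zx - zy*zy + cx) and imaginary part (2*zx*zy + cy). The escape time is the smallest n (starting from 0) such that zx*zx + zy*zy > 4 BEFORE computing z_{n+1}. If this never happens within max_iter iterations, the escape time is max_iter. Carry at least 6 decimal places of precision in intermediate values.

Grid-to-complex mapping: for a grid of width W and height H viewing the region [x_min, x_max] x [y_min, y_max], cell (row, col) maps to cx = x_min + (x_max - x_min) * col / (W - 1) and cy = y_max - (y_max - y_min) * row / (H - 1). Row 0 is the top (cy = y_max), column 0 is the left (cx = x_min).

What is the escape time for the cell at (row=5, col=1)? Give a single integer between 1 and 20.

Answer: 2

Derivation:
z_0 = 0 + 0i, c = -0.8420 + -1.3000i
Iter 1: z = -0.8420 + -1.3000i, |z|^2 = 2.3990
Iter 2: z = -1.8230 + 0.8892i, |z|^2 = 4.1141
Escaped at iteration 2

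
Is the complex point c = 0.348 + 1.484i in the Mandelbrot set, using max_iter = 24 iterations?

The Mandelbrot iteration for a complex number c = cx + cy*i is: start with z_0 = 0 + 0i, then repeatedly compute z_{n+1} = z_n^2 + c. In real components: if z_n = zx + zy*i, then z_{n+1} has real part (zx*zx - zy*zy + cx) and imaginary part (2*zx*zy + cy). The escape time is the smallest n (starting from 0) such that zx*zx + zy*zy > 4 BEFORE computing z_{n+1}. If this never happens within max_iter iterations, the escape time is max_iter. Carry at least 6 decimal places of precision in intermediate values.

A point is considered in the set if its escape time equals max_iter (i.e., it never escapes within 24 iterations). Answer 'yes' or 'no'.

Answer: no

Derivation:
z_0 = 0 + 0i, c = 0.3480 + 1.4840i
Iter 1: z = 0.3480 + 1.4840i, |z|^2 = 2.3234
Iter 2: z = -1.7332 + 2.5169i, |z|^2 = 9.3384
Escaped at iteration 2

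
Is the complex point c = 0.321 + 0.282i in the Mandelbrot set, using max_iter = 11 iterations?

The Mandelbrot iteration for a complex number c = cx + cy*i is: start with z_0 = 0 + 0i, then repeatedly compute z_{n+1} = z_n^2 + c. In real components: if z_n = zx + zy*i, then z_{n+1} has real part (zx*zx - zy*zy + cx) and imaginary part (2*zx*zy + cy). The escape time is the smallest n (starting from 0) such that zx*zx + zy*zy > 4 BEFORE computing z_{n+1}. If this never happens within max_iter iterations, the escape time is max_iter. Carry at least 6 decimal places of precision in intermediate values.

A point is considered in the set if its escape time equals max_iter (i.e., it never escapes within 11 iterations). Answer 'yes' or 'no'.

Answer: yes

Derivation:
z_0 = 0 + 0i, c = 0.3210 + 0.2820i
Iter 1: z = 0.3210 + 0.2820i, |z|^2 = 0.1826
Iter 2: z = 0.3445 + 0.4630i, |z|^2 = 0.3331
Iter 3: z = 0.2253 + 0.6011i, |z|^2 = 0.4120
Iter 4: z = 0.0105 + 0.5528i, |z|^2 = 0.3057
Iter 5: z = 0.0155 + 0.2936i, |z|^2 = 0.0864
Iter 6: z = 0.2350 + 0.2911i, |z|^2 = 0.1400
Iter 7: z = 0.2915 + 0.4188i, |z|^2 = 0.2604
Iter 8: z = 0.2305 + 0.5262i, |z|^2 = 0.3300
Iter 9: z = 0.0973 + 0.5246i, |z|^2 = 0.2847
Iter 10: z = 0.0552 + 0.3841i, |z|^2 = 0.1506
Did not escape in 11 iterations → in set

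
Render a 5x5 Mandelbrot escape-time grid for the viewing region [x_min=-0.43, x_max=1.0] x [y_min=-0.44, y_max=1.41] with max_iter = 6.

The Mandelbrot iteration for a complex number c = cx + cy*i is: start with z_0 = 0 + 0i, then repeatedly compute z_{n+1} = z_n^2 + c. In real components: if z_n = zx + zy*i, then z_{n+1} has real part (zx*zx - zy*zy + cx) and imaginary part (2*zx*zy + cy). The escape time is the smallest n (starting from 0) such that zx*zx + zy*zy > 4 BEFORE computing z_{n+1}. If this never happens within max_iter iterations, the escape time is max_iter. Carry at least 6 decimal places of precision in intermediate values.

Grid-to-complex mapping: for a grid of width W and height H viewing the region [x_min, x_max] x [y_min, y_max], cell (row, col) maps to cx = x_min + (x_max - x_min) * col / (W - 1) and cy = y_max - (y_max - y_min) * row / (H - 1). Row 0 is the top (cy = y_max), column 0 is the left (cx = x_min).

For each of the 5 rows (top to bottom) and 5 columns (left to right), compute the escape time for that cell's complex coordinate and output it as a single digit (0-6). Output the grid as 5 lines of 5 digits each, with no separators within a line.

Answer: 22222
46422
66632
66642
66632

Derivation:
(row=0, col=0): c = -0.4300 + 1.4100i → escape time 2
(row=0, col=1): c = -0.0725 + 1.4100i → escape time 2
(row=0, col=2): c = 0.2850 + 1.4100i → escape time 2
(row=0, col=3): c = 0.6425 + 1.4100i → escape time 2
(row=0, col=4): c = 1.0000 + 1.4100i → escape time 2
(row=1, col=0): c = -0.4300 + 0.9475i → escape time 4
(row=1, col=1): c = -0.0725 + 0.9475i → escape time 6
(row=1, col=2): c = 0.2850 + 0.9475i → escape time 4
(row=1, col=3): c = 0.6425 + 0.9475i → escape time 2
(row=1, col=4): c = 1.0000 + 0.9475i → escape time 2
(row=2, col=0): c = -0.4300 + 0.4850i → escape time 6
(row=2, col=1): c = -0.0725 + 0.4850i → escape time 6
(row=2, col=2): c = 0.2850 + 0.4850i → escape time 6
(row=2, col=3): c = 0.6425 + 0.4850i → escape time 3
(row=2, col=4): c = 1.0000 + 0.4850i → escape time 2
(row=3, col=0): c = -0.4300 + 0.0225i → escape time 6
(row=3, col=1): c = -0.0725 + 0.0225i → escape time 6
(row=3, col=2): c = 0.2850 + 0.0225i → escape time 6
(row=3, col=3): c = 0.6425 + 0.0225i → escape time 4
(row=3, col=4): c = 1.0000 + 0.0225i → escape time 2
(row=4, col=0): c = -0.4300 + -0.4400i → escape time 6
(row=4, col=1): c = -0.0725 + -0.4400i → escape time 6
(row=4, col=2): c = 0.2850 + -0.4400i → escape time 6
(row=4, col=3): c = 0.6425 + -0.4400i → escape time 3
(row=4, col=4): c = 1.0000 + -0.4400i → escape time 2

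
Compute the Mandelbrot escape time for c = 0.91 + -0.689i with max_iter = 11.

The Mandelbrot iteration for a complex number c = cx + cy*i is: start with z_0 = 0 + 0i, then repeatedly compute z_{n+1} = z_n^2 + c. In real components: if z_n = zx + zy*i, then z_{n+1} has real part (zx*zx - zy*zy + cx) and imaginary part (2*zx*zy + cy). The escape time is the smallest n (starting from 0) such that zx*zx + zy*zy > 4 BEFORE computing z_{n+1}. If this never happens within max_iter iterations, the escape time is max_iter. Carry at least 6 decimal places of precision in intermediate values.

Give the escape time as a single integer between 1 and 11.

z_0 = 0 + 0i, c = 0.9100 + -0.6890i
Iter 1: z = 0.9100 + -0.6890i, |z|^2 = 1.3028
Iter 2: z = 1.2634 + -1.9430i, |z|^2 = 5.3713
Escaped at iteration 2

Answer: 2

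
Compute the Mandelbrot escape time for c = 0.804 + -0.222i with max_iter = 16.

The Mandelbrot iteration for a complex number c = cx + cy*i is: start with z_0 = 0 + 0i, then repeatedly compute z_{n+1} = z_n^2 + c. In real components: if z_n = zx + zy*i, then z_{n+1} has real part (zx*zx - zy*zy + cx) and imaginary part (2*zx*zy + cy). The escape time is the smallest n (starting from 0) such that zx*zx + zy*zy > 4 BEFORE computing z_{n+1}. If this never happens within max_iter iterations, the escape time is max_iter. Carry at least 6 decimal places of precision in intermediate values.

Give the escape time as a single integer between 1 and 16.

z_0 = 0 + 0i, c = 0.8040 + -0.2220i
Iter 1: z = 0.8040 + -0.2220i, |z|^2 = 0.6957
Iter 2: z = 1.4011 + -0.5790i, |z|^2 = 2.2984
Iter 3: z = 2.4320 + -1.8444i, |z|^2 = 9.3164
Escaped at iteration 3

Answer: 3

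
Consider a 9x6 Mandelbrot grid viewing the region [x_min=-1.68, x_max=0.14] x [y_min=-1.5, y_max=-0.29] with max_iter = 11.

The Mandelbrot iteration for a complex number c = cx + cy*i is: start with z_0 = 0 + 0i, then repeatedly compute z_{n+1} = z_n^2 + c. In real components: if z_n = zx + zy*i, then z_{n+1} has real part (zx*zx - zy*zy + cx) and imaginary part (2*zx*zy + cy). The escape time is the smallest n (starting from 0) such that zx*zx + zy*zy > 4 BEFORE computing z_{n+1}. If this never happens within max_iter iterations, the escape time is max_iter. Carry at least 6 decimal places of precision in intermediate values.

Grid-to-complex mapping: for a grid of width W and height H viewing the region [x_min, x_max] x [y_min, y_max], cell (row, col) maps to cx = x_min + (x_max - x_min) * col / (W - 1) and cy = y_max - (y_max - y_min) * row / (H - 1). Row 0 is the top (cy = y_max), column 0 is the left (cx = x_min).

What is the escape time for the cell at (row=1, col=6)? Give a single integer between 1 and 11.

Answer: 11

Derivation:
z_0 = 0 + 0i, c = -0.3150 + -0.5320i
Iter 1: z = -0.3150 + -0.5320i, |z|^2 = 0.3822
Iter 2: z = -0.4988 + -0.1968i, |z|^2 = 0.2875
Iter 3: z = -0.1049 + -0.3356i, |z|^2 = 0.1237
Iter 4: z = -0.4166 + -0.4616i, |z|^2 = 0.3866
Iter 5: z = -0.3544 + -0.1474i, |z|^2 = 0.1474
Iter 6: z = -0.2111 + -0.4275i, |z|^2 = 0.2273
Iter 7: z = -0.4532 + -0.3515i, |z|^2 = 0.3290
Iter 8: z = -0.2332 + -0.2134i, |z|^2 = 0.0999
Iter 9: z = -0.3062 + -0.4325i, |z|^2 = 0.2808
Iter 10: z = -0.4083 + -0.2672i, |z|^2 = 0.2381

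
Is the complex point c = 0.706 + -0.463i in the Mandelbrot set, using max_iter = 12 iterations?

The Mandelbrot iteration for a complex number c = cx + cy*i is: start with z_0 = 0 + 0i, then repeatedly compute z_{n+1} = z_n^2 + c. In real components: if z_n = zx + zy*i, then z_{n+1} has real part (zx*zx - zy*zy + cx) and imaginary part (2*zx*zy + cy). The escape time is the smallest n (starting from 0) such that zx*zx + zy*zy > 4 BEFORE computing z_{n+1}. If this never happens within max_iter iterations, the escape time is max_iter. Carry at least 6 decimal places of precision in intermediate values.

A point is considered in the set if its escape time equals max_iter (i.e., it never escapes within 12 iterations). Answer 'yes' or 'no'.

z_0 = 0 + 0i, c = 0.7060 + -0.4630i
Iter 1: z = 0.7060 + -0.4630i, |z|^2 = 0.7128
Iter 2: z = 0.9901 + -1.1168i, |z|^2 = 2.2274
Iter 3: z = 0.4391 + -2.6743i, |z|^2 = 7.3448
Escaped at iteration 3

Answer: no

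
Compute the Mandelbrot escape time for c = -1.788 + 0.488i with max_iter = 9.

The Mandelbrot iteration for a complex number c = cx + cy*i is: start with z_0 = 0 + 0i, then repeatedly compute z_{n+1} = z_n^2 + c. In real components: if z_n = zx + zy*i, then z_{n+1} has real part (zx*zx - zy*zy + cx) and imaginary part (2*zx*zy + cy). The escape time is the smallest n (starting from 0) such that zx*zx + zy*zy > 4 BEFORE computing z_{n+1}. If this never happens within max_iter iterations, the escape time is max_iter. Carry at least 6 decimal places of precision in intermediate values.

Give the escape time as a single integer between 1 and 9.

z_0 = 0 + 0i, c = -1.7880 + 0.4880i
Iter 1: z = -1.7880 + 0.4880i, |z|^2 = 3.4351
Iter 2: z = 1.1708 + -1.2571i, |z|^2 = 2.9510
Iter 3: z = -1.9975 + -2.4556i, |z|^2 = 10.0200
Escaped at iteration 3

Answer: 3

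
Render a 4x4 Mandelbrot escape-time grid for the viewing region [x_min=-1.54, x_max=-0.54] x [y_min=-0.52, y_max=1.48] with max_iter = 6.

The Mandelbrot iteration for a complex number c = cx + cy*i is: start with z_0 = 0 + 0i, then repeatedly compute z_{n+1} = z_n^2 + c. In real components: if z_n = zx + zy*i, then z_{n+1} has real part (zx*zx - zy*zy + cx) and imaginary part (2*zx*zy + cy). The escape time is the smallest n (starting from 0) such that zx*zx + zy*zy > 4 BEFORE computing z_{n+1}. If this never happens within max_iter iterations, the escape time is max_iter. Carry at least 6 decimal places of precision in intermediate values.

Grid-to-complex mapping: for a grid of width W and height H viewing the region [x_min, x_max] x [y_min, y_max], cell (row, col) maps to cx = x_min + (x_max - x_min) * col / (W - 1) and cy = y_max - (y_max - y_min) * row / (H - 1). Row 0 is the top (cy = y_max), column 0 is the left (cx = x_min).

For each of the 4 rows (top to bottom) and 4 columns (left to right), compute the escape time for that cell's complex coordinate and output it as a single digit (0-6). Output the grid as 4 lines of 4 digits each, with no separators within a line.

(row=0, col=0): c = -1.5400 + 1.4800i → escape time 1
(row=0, col=1): c = -1.2067 + 1.4800i → escape time 2
(row=0, col=2): c = -0.8733 + 1.4800i → escape time 2
(row=0, col=3): c = -0.5400 + 1.4800i → escape time 2
(row=1, col=0): c = -1.5400 + 0.8133i → escape time 3
(row=1, col=1): c = -1.2067 + 0.8133i → escape time 3
(row=1, col=2): c = -0.8733 + 0.8133i → escape time 4
(row=1, col=3): c = -0.5400 + 0.8133i → escape time 5
(row=2, col=0): c = -1.5400 + 0.1467i → escape time 5
(row=2, col=1): c = -1.2067 + 0.1467i → escape time 6
(row=2, col=2): c = -0.8733 + 0.1467i → escape time 6
(row=2, col=3): c = -0.5400 + 0.1467i → escape time 6
(row=3, col=0): c = -1.5400 + -0.5200i → escape time 3
(row=3, col=1): c = -1.2067 + -0.5200i → escape time 4
(row=3, col=2): c = -0.8733 + -0.5200i → escape time 5
(row=3, col=3): c = -0.5400 + -0.5200i → escape time 6

Answer: 1222
3345
5666
3456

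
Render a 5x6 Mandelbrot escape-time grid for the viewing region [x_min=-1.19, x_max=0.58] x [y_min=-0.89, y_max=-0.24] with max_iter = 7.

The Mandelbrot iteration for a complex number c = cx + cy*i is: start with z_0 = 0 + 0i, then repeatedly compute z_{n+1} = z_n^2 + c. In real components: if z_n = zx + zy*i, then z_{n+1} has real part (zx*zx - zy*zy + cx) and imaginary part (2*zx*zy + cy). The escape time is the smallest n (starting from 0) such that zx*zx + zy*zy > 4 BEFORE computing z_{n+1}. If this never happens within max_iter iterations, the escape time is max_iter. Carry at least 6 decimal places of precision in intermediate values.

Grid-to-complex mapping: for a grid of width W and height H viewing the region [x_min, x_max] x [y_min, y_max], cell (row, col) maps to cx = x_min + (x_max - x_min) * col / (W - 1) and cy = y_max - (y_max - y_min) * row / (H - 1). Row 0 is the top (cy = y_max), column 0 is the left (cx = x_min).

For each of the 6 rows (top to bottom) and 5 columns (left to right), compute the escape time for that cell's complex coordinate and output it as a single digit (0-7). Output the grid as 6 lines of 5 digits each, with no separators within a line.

(row=0, col=0): c = -1.1900 + -0.2400i → escape time 7
(row=0, col=1): c = -0.7475 + -0.2400i → escape time 7
(row=0, col=2): c = -0.3050 + -0.2400i → escape time 7
(row=0, col=3): c = 0.1375 + -0.2400i → escape time 7
(row=0, col=4): c = 0.5800 + -0.2400i → escape time 4
(row=1, col=0): c = -1.1900 + -0.3700i → escape time 7
(row=1, col=1): c = -0.7475 + -0.3700i → escape time 7
(row=1, col=2): c = -0.3050 + -0.3700i → escape time 7
(row=1, col=3): c = 0.1375 + -0.3700i → escape time 7
(row=1, col=4): c = 0.5800 + -0.3700i → escape time 4
(row=2, col=0): c = -1.1900 + -0.5000i → escape time 5
(row=2, col=1): c = -0.7475 + -0.5000i → escape time 6
(row=2, col=2): c = -0.3050 + -0.5000i → escape time 7
(row=2, col=3): c = 0.1375 + -0.5000i → escape time 7
(row=2, col=4): c = 0.5800 + -0.5000i → escape time 4
(row=3, col=0): c = -1.1900 + -0.6300i → escape time 3
(row=3, col=1): c = -0.7475 + -0.6300i → escape time 5
(row=3, col=2): c = -0.3050 + -0.6300i → escape time 7
(row=3, col=3): c = 0.1375 + -0.6300i → escape time 7
(row=3, col=4): c = 0.5800 + -0.6300i → escape time 3
(row=4, col=0): c = -1.1900 + -0.7600i → escape time 3
(row=4, col=1): c = -0.7475 + -0.7600i → escape time 4
(row=4, col=2): c = -0.3050 + -0.7600i → escape time 7
(row=4, col=3): c = 0.1375 + -0.7600i → escape time 6
(row=4, col=4): c = 0.5800 + -0.7600i → escape time 3
(row=5, col=0): c = -1.1900 + -0.8900i → escape time 3
(row=5, col=1): c = -0.7475 + -0.8900i → escape time 4
(row=5, col=2): c = -0.3050 + -0.8900i → escape time 6
(row=5, col=3): c = 0.1375 + -0.8900i → escape time 5
(row=5, col=4): c = 0.5800 + -0.8900i → escape time 3

Answer: 77774
77774
56774
35773
34763
34653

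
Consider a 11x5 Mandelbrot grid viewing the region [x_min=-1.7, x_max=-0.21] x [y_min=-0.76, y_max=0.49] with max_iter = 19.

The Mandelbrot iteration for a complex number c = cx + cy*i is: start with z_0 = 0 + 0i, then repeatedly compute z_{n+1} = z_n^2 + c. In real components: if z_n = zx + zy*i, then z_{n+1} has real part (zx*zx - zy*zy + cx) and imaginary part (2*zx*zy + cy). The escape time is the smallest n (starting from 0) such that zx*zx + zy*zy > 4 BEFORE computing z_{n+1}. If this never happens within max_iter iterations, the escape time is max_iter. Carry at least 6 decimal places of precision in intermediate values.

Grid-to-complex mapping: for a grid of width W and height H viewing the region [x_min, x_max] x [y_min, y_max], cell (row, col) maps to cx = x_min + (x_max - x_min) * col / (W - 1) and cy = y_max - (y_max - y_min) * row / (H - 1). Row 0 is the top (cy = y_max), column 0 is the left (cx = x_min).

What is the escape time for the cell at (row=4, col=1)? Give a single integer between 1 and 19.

Answer: 3

Derivation:
z_0 = 0 + 0i, c = -1.5510 + -0.7600i
Iter 1: z = -1.5510 + -0.7600i, |z|^2 = 2.9832
Iter 2: z = 0.2770 + 1.5975i, |z|^2 = 2.6288
Iter 3: z = -4.0263 + 0.1250i, |z|^2 = 16.2271
Escaped at iteration 3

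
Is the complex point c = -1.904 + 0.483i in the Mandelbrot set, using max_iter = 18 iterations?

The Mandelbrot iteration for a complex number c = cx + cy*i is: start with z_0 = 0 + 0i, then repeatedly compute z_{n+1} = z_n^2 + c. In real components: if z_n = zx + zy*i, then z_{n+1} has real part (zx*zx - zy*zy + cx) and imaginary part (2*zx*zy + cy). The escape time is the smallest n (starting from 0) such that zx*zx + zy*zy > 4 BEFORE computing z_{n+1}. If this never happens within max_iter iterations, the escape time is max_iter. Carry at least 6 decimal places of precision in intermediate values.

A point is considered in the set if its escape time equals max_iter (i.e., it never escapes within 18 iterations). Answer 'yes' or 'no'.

z_0 = 0 + 0i, c = -1.9040 + 0.4830i
Iter 1: z = -1.9040 + 0.4830i, |z|^2 = 3.8585
Iter 2: z = 1.4879 + -1.3563i, |z|^2 = 4.0534
Escaped at iteration 2

Answer: no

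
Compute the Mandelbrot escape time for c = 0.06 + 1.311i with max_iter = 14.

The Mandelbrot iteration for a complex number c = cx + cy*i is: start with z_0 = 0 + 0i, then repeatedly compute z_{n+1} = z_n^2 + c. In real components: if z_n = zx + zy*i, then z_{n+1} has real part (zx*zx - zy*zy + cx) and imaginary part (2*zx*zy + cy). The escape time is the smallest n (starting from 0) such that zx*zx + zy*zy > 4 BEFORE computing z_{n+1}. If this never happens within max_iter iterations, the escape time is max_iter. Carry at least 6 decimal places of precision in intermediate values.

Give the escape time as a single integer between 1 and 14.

z_0 = 0 + 0i, c = 0.0600 + 1.3110i
Iter 1: z = 0.0600 + 1.3110i, |z|^2 = 1.7223
Iter 2: z = -1.6551 + 1.4683i, |z|^2 = 4.8954
Escaped at iteration 2

Answer: 2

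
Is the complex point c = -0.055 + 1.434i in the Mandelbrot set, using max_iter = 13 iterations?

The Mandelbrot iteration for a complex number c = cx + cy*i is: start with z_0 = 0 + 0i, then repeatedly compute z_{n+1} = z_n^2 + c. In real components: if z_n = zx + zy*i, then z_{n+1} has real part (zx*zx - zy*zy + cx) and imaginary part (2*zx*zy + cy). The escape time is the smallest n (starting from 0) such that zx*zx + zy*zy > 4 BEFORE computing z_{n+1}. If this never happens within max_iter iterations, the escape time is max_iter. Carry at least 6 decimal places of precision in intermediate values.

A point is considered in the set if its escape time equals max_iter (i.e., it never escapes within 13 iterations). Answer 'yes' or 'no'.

z_0 = 0 + 0i, c = -0.0550 + 1.4340i
Iter 1: z = -0.0550 + 1.4340i, |z|^2 = 2.0594
Iter 2: z = -2.1083 + 1.2763i, |z|^2 = 6.0739
Escaped at iteration 2

Answer: no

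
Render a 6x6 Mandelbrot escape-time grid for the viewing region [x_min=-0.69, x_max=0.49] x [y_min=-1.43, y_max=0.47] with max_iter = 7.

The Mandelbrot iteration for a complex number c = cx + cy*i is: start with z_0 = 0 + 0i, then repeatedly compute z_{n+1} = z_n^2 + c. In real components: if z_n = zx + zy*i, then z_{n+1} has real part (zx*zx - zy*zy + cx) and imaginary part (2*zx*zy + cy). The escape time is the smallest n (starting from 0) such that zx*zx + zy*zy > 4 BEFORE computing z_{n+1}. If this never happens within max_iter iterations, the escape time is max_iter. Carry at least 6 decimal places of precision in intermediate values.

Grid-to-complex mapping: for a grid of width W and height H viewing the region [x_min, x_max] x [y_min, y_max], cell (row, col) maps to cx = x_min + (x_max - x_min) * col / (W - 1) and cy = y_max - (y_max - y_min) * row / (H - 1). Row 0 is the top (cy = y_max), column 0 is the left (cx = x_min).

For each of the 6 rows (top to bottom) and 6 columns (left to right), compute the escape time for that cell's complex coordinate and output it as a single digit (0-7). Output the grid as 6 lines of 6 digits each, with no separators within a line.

Answer: 777775
777775
777776
677774
346532
222222

Derivation:
(row=0, col=0): c = -0.6900 + 0.4700i → escape time 7
(row=0, col=1): c = -0.4540 + 0.4700i → escape time 7
(row=0, col=2): c = -0.2180 + 0.4700i → escape time 7
(row=0, col=3): c = 0.0180 + 0.4700i → escape time 7
(row=0, col=4): c = 0.2540 + 0.4700i → escape time 7
(row=0, col=5): c = 0.4900 + 0.4700i → escape time 5
(row=1, col=0): c = -0.6900 + 0.0900i → escape time 7
(row=1, col=1): c = -0.4540 + 0.0900i → escape time 7
(row=1, col=2): c = -0.2180 + 0.0900i → escape time 7
(row=1, col=3): c = 0.0180 + 0.0900i → escape time 7
(row=1, col=4): c = 0.2540 + 0.0900i → escape time 7
(row=1, col=5): c = 0.4900 + 0.0900i → escape time 5
(row=2, col=0): c = -0.6900 + -0.2900i → escape time 7
(row=2, col=1): c = -0.4540 + -0.2900i → escape time 7
(row=2, col=2): c = -0.2180 + -0.2900i → escape time 7
(row=2, col=3): c = 0.0180 + -0.2900i → escape time 7
(row=2, col=4): c = 0.2540 + -0.2900i → escape time 7
(row=2, col=5): c = 0.4900 + -0.2900i → escape time 6
(row=3, col=0): c = -0.6900 + -0.6700i → escape time 6
(row=3, col=1): c = -0.4540 + -0.6700i → escape time 7
(row=3, col=2): c = -0.2180 + -0.6700i → escape time 7
(row=3, col=3): c = 0.0180 + -0.6700i → escape time 7
(row=3, col=4): c = 0.2540 + -0.6700i → escape time 7
(row=3, col=5): c = 0.4900 + -0.6700i → escape time 4
(row=4, col=0): c = -0.6900 + -1.0500i → escape time 3
(row=4, col=1): c = -0.4540 + -1.0500i → escape time 4
(row=4, col=2): c = -0.2180 + -1.0500i → escape time 6
(row=4, col=3): c = 0.0180 + -1.0500i → escape time 5
(row=4, col=4): c = 0.2540 + -1.0500i → escape time 3
(row=4, col=5): c = 0.4900 + -1.0500i → escape time 2
(row=5, col=0): c = -0.6900 + -1.4300i → escape time 2
(row=5, col=1): c = -0.4540 + -1.4300i → escape time 2
(row=5, col=2): c = -0.2180 + -1.4300i → escape time 2
(row=5, col=3): c = 0.0180 + -1.4300i → escape time 2
(row=5, col=4): c = 0.2540 + -1.4300i → escape time 2
(row=5, col=5): c = 0.4900 + -1.4300i → escape time 2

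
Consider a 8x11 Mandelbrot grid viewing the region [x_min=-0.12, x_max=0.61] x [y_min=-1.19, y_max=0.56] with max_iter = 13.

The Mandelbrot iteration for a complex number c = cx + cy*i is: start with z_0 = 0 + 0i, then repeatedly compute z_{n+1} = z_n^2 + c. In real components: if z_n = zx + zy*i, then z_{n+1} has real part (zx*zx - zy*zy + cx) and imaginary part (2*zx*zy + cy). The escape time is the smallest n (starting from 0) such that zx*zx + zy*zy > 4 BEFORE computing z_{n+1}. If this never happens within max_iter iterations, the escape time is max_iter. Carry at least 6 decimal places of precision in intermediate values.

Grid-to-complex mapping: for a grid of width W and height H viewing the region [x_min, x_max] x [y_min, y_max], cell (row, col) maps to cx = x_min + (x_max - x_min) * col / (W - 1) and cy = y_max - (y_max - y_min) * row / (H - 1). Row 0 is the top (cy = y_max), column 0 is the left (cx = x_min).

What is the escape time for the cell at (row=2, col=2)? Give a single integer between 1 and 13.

z_0 = 0 + 0i, c = 0.0886 + 0.2100i
Iter 1: z = 0.0886 + 0.2100i, |z|^2 = 0.0519
Iter 2: z = 0.0523 + 0.2472i, |z|^2 = 0.0638
Iter 3: z = 0.0302 + 0.2359i, |z|^2 = 0.0565
Iter 4: z = 0.0339 + 0.2242i, |z|^2 = 0.0514
Iter 5: z = 0.0394 + 0.2252i, |z|^2 = 0.0523
Iter 6: z = 0.0394 + 0.2278i, |z|^2 = 0.0534
Iter 7: z = 0.0383 + 0.2280i, |z|^2 = 0.0534
Iter 8: z = 0.0381 + 0.2274i, |z|^2 = 0.0532
Iter 9: z = 0.0383 + 0.2273i, |z|^2 = 0.0531
Iter 10: z = 0.0384 + 0.2274i, |z|^2 = 0.0532
Iter 11: z = 0.0383 + 0.2274i, |z|^2 = 0.0532
Iter 12: z = 0.0383 + 0.2274i, |z|^2 = 0.0532

Answer: 13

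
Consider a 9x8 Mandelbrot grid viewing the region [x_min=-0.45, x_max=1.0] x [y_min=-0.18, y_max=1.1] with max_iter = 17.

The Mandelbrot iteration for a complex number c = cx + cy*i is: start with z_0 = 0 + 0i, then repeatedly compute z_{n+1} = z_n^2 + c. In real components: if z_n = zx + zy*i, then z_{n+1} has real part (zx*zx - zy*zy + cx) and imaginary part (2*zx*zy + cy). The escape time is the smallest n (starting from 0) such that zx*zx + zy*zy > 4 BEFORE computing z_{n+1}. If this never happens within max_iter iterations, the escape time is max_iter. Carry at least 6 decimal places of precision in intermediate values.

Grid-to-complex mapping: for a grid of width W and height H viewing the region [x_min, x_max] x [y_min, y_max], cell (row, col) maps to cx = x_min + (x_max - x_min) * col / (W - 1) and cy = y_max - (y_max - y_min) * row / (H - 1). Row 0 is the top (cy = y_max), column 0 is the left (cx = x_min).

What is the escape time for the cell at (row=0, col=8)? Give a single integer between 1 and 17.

Answer: 2

Derivation:
z_0 = 0 + 0i, c = 1.0000 + 1.1000i
Iter 1: z = 1.0000 + 1.1000i, |z|^2 = 2.2100
Iter 2: z = 0.7900 + 3.3000i, |z|^2 = 11.5141
Escaped at iteration 2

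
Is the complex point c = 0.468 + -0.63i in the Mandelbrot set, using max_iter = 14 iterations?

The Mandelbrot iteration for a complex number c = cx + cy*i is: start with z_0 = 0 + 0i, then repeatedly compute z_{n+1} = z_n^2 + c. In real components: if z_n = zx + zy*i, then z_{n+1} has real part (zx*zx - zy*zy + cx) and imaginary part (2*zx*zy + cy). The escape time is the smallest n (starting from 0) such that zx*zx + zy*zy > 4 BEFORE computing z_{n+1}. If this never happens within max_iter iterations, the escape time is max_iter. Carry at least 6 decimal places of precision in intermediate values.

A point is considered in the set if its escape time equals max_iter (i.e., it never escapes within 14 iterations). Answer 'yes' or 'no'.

z_0 = 0 + 0i, c = 0.4680 + -0.6300i
Iter 1: z = 0.4680 + -0.6300i, |z|^2 = 0.6159
Iter 2: z = 0.2901 + -1.2197i, |z|^2 = 1.5718
Iter 3: z = -0.9354 + -1.3377i, |z|^2 = 2.6645
Iter 4: z = -0.4464 + 1.8727i, |z|^2 = 3.7064
Iter 5: z = -2.8398 + -2.3021i, |z|^2 = 13.3640
Escaped at iteration 5

Answer: no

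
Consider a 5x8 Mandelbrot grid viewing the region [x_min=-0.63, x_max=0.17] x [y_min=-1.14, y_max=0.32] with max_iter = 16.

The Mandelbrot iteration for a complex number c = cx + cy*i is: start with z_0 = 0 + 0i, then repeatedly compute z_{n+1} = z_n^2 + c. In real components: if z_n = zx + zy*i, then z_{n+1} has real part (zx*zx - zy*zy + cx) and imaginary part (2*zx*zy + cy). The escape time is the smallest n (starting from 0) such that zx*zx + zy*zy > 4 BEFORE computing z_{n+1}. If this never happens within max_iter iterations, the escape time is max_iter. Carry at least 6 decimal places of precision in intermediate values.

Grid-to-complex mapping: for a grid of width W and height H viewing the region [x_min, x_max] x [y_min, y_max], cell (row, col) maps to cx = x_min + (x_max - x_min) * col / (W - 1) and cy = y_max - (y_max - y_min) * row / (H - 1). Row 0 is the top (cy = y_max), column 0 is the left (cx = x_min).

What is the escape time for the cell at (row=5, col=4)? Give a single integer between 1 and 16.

z_0 = 0 + 0i, c = 0.1700 + -0.7229i
Iter 1: z = 0.1700 + -0.7229i, |z|^2 = 0.5514
Iter 2: z = -0.3236 + -0.9686i, |z|^2 = 1.0430
Iter 3: z = -0.6635 + -0.0959i, |z|^2 = 0.4494
Iter 4: z = 0.6010 + -0.5956i, |z|^2 = 0.7160
Iter 5: z = 0.1765 + -1.4388i, |z|^2 = 2.1013
Iter 6: z = -1.8689 + -1.2309i, |z|^2 = 5.0080
Escaped at iteration 6

Answer: 6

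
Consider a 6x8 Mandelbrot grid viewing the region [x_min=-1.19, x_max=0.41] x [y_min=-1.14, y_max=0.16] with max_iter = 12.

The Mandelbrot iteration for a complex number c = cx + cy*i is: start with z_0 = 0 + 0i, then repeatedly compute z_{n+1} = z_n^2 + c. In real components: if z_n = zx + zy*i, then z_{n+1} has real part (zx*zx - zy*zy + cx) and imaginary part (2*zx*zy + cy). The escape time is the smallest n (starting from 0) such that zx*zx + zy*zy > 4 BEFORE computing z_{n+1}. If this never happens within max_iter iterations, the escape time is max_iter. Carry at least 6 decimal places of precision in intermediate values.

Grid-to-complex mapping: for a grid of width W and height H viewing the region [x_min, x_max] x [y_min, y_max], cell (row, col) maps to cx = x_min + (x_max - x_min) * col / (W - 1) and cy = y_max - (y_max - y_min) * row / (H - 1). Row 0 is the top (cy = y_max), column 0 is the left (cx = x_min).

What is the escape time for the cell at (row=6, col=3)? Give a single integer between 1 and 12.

Answer: 7

Derivation:
z_0 = 0 + 0i, c = -0.2300 + -0.9543i
Iter 1: z = -0.2300 + -0.9543i, |z|^2 = 0.9636
Iter 2: z = -1.0878 + -0.5153i, |z|^2 = 1.4488
Iter 3: z = 0.6877 + 0.1668i, |z|^2 = 0.5007
Iter 4: z = 0.2151 + -0.7249i, |z|^2 = 0.5717
Iter 5: z = -0.7092 + -1.2661i, |z|^2 = 2.1060
Iter 6: z = -1.3300 + 0.8416i, |z|^2 = 2.4772
Iter 7: z = 0.8308 + -3.1929i, |z|^2 = 10.8849
Escaped at iteration 7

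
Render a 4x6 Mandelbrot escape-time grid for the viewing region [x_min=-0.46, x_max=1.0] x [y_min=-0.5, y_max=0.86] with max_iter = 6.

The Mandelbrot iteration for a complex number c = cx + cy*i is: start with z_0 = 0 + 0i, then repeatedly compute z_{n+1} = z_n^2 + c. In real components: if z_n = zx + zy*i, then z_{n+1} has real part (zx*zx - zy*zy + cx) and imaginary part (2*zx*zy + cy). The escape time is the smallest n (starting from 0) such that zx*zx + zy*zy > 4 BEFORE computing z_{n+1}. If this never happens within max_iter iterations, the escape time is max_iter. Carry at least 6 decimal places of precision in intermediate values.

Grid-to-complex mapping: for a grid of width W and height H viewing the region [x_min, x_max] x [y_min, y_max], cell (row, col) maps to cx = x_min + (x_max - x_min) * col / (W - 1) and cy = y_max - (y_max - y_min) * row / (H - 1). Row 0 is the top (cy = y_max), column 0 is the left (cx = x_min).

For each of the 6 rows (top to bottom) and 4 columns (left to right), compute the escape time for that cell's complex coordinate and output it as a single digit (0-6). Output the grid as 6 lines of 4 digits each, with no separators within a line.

(row=0, col=0): c = -0.4600 + 0.8600i → escape time 5
(row=0, col=1): c = 0.0267 + 0.8600i → escape time 6
(row=0, col=2): c = 0.5133 + 0.8600i → escape time 3
(row=0, col=3): c = 1.0000 + 0.8600i → escape time 2
(row=1, col=0): c = -0.4600 + 0.5880i → escape time 6
(row=1, col=1): c = 0.0267 + 0.5880i → escape time 6
(row=1, col=2): c = 0.5133 + 0.5880i → escape time 4
(row=1, col=3): c = 1.0000 + 0.5880i → escape time 2
(row=2, col=0): c = -0.4600 + 0.3160i → escape time 6
(row=2, col=1): c = 0.0267 + 0.3160i → escape time 6
(row=2, col=2): c = 0.5133 + 0.3160i → escape time 5
(row=2, col=3): c = 1.0000 + 0.3160i → escape time 2
(row=3, col=0): c = -0.4600 + 0.0440i → escape time 6
(row=3, col=1): c = 0.0267 + 0.0440i → escape time 6
(row=3, col=2): c = 0.5133 + 0.0440i → escape time 5
(row=3, col=3): c = 1.0000 + 0.0440i → escape time 2
(row=4, col=0): c = -0.4600 + -0.2280i → escape time 6
(row=4, col=1): c = 0.0267 + -0.2280i → escape time 6
(row=4, col=2): c = 0.5133 + -0.2280i → escape time 5
(row=4, col=3): c = 1.0000 + -0.2280i → escape time 2
(row=5, col=0): c = -0.4600 + -0.5000i → escape time 6
(row=5, col=1): c = 0.0267 + -0.5000i → escape time 6
(row=5, col=2): c = 0.5133 + -0.5000i → escape time 5
(row=5, col=3): c = 1.0000 + -0.5000i → escape time 2

Answer: 5632
6642
6652
6652
6652
6652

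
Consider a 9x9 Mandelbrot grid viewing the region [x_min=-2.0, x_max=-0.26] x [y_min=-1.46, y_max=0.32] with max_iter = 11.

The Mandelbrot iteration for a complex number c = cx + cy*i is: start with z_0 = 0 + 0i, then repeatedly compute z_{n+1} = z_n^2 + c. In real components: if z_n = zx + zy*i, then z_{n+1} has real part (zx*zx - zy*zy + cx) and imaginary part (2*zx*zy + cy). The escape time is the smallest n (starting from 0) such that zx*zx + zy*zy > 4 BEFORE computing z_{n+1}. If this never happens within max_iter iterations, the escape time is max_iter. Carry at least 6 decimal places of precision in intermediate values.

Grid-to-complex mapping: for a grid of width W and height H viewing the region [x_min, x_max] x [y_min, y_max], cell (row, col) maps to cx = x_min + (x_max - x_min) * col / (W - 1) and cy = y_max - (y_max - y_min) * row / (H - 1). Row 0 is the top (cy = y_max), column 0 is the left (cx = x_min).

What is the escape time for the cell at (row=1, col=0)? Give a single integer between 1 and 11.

z_0 = 0 + 0i, c = -2.0000 + 0.0975i
Iter 1: z = -2.0000 + 0.0975i, |z|^2 = 4.0095
Escaped at iteration 1

Answer: 1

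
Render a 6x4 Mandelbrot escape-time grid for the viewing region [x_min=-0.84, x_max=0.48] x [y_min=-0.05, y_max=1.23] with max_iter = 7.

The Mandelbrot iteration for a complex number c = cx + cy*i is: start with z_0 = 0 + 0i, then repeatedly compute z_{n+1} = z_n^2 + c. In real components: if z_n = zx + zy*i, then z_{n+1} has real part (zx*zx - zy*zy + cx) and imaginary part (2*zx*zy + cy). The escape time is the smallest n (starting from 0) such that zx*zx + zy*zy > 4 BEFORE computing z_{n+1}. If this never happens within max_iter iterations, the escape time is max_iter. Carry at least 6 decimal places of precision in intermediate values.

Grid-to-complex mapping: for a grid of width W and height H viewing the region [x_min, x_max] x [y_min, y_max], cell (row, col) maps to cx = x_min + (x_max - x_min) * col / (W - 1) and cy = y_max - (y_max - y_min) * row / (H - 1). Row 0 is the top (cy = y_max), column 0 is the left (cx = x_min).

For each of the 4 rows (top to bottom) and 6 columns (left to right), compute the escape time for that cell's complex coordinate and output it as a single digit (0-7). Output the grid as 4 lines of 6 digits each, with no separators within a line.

(row=0, col=0): c = -0.8400 + 1.2300i → escape time 3
(row=0, col=1): c = -0.5760 + 1.2300i → escape time 3
(row=0, col=2): c = -0.3120 + 1.2300i → escape time 3
(row=0, col=3): c = -0.0480 + 1.2300i → escape time 3
(row=0, col=4): c = 0.2160 + 1.2300i → escape time 2
(row=0, col=5): c = 0.4800 + 1.2300i → escape time 2
(row=1, col=0): c = -0.8400 + 0.8033i → escape time 4
(row=1, col=1): c = -0.5760 + 0.8033i → escape time 5
(row=1, col=2): c = -0.3120 + 0.8033i → escape time 7
(row=1, col=3): c = -0.0480 + 0.8033i → escape time 7
(row=1, col=4): c = 0.2160 + 0.8033i → escape time 5
(row=1, col=5): c = 0.4800 + 0.8033i → escape time 3
(row=2, col=0): c = -0.8400 + 0.3767i → escape time 7
(row=2, col=1): c = -0.5760 + 0.3767i → escape time 7
(row=2, col=2): c = -0.3120 + 0.3767i → escape time 7
(row=2, col=3): c = -0.0480 + 0.3767i → escape time 7
(row=2, col=4): c = 0.2160 + 0.3767i → escape time 7
(row=2, col=5): c = 0.4800 + 0.3767i → escape time 7
(row=3, col=0): c = -0.8400 + -0.0500i → escape time 7
(row=3, col=1): c = -0.5760 + -0.0500i → escape time 7
(row=3, col=2): c = -0.3120 + -0.0500i → escape time 7
(row=3, col=3): c = -0.0480 + -0.0500i → escape time 7
(row=3, col=4): c = 0.2160 + -0.0500i → escape time 7
(row=3, col=5): c = 0.4800 + -0.0500i → escape time 5

Answer: 333322
457753
777777
777775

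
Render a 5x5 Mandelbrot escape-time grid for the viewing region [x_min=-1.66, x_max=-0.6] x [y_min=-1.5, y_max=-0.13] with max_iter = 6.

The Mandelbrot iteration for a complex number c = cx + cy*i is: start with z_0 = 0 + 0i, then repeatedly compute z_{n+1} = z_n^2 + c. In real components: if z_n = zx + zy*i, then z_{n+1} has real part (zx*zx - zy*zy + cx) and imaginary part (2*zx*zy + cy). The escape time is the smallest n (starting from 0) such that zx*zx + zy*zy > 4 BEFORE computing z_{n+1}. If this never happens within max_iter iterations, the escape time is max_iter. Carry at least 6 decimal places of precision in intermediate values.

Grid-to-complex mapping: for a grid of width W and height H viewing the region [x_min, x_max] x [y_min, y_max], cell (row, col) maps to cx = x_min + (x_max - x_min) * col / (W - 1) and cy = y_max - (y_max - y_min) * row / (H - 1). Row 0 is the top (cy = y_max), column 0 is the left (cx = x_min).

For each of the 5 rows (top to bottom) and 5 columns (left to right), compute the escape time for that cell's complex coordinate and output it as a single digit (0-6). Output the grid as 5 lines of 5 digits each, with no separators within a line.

(row=0, col=0): c = -1.6600 + -0.1300i → escape time 5
(row=0, col=1): c = -1.3950 + -0.1300i → escape time 6
(row=0, col=2): c = -1.1300 + -0.1300i → escape time 6
(row=0, col=3): c = -0.8650 + -0.1300i → escape time 6
(row=0, col=4): c = -0.6000 + -0.1300i → escape time 6
(row=1, col=0): c = -1.6600 + -0.4725i → escape time 3
(row=1, col=1): c = -1.3950 + -0.4725i → escape time 3
(row=1, col=2): c = -1.1300 + -0.4725i → escape time 5
(row=1, col=3): c = -0.8650 + -0.4725i → escape time 6
(row=1, col=4): c = -0.6000 + -0.4725i → escape time 6
(row=2, col=0): c = -1.6600 + -0.8150i → escape time 3
(row=2, col=1): c = -1.3950 + -0.8150i → escape time 3
(row=2, col=2): c = -1.1300 + -0.8150i → escape time 3
(row=2, col=3): c = -0.8650 + -0.8150i → escape time 4
(row=2, col=4): c = -0.6000 + -0.8150i → escape time 4
(row=3, col=0): c = -1.6600 + -1.1575i → escape time 1
(row=3, col=1): c = -1.3950 + -1.1575i → escape time 2
(row=3, col=2): c = -1.1300 + -1.1575i → escape time 3
(row=3, col=3): c = -0.8650 + -1.1575i → escape time 3
(row=3, col=4): c = -0.6000 + -1.1575i → escape time 3
(row=4, col=0): c = -1.6600 + -1.5000i → escape time 1
(row=4, col=1): c = -1.3950 + -1.5000i → escape time 1
(row=4, col=2): c = -1.1300 + -1.5000i → escape time 2
(row=4, col=3): c = -0.8650 + -1.5000i → escape time 2
(row=4, col=4): c = -0.6000 + -1.5000i → escape time 2

Answer: 56666
33566
33344
12333
11222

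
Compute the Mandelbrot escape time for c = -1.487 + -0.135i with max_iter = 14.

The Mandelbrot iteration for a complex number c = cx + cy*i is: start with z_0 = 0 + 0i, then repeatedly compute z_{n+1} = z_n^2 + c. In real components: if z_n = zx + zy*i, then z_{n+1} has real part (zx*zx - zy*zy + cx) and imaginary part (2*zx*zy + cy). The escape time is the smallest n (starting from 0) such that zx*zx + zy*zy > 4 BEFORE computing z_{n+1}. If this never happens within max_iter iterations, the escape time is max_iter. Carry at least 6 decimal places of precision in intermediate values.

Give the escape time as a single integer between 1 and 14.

z_0 = 0 + 0i, c = -1.4870 + -0.1350i
Iter 1: z = -1.4870 + -0.1350i, |z|^2 = 2.2294
Iter 2: z = 0.7059 + 0.2665i, |z|^2 = 0.5694
Iter 3: z = -1.0597 + 0.2413i, |z|^2 = 1.1811
Iter 4: z = -0.4223 + -0.6463i, |z|^2 = 0.5961
Iter 5: z = -1.7263 + 0.4109i, |z|^2 = 3.1491
Iter 6: z = 1.3244 + -1.5537i, |z|^2 = 4.1680
Escaped at iteration 6

Answer: 6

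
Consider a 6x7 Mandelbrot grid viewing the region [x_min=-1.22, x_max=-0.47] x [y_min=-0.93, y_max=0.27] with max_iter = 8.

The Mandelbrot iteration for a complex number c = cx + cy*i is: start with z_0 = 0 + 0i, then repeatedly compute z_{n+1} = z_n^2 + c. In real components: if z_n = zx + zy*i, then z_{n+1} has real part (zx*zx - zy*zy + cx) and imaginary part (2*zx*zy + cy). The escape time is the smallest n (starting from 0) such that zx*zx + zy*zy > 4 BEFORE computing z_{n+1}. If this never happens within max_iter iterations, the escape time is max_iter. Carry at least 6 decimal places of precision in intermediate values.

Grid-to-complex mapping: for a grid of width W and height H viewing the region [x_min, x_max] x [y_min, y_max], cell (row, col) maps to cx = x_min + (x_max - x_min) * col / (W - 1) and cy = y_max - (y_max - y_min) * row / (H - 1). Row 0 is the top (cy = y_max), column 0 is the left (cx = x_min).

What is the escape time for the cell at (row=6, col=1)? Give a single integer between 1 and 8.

z_0 = 0 + 0i, c = -1.0700 + -0.9300i
Iter 1: z = -1.0700 + -0.9300i, |z|^2 = 2.0098
Iter 2: z = -0.7900 + 1.0602i, |z|^2 = 1.7481
Iter 3: z = -1.5699 + -2.6051i, |z|^2 = 9.2513
Escaped at iteration 3

Answer: 3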